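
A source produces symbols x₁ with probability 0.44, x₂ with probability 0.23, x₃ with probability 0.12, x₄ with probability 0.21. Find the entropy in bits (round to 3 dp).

H = −Σ pᵢ log₂ pᵢ.
−0.44·log₂(0.44) = 0.5211
−0.23·log₂(0.23) = 0.4877
−0.12·log₂(0.12) = 0.3671
−0.21·log₂(0.21) = 0.4728
Sum ≈ 1.8487 → 1.849 bits.

1.849 bits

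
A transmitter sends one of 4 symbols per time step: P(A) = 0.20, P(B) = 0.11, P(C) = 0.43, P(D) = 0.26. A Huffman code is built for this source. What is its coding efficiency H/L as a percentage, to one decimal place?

98.1%

Entropy H = −Σ p log₂ p ≈ 1.8435 bits.
Huffman merges: 11/100+1/5→31/100; 13/50+31/100→57/100; 43/100+57/100→1. L = 47/25 ≈ 1.8800.
Efficiency = H/L = 1.8435/1.8800 = 98.1%.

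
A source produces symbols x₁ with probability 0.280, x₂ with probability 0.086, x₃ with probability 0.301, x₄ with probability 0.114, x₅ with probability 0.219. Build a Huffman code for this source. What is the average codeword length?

2.2 bits/symbol

Repeatedly combine the two least-probable nodes; the expected code length is the sum of the merged weights.
merge 43/500 + 57/500 → 1/5
merge 1/5 + 219/1000 → 419/1000
merge 7/25 + 301/1000 → 581/1000
merge 419/1000 + 581/1000 → 1
L = 1/5 + 419/1000 + 581/1000 + 1 = 11/5 = 2.2 bits/symbol.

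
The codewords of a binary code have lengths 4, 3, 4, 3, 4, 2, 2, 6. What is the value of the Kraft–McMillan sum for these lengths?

With common denominator 2^6 = 64: Σ 2^(−ℓᵢ) = 4/64 + 8/64 + 4/64 + 8/64 + 4/64 + 16/64 + 16/64 + 1/64 = 61/64 = 0.953125.

0.953125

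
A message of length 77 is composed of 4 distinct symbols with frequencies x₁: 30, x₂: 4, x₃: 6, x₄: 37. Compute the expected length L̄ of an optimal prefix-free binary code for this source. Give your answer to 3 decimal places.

Probabilities are the counts divided by 77.
Repeatedly combine the two least-probable nodes; the expected code length is the sum of the merged weights.
merge 4/77 + 6/77 → 10/77
merge 10/77 + 30/77 → 40/77
merge 37/77 + 40/77 → 1
L = 10/77 + 40/77 + 1 = 127/77 ≈ 1.649 bits/symbol.

1.649 bits/symbol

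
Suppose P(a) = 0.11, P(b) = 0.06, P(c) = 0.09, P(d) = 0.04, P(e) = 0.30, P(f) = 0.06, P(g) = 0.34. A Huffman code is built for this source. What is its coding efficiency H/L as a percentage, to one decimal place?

97.0%

Entropy H = −Σ p log₂ p ≈ 2.3860 bits.
Huffman merges: 1/25+3/50→1/10; 3/50+9/100→3/20; 1/10+11/100→21/100; 3/20+21/100→9/25; 3/10+17/50→16/25; 9/25+16/25→1. L = 123/50 ≈ 2.4600.
Efficiency = H/L = 2.3860/2.4600 = 97.0%.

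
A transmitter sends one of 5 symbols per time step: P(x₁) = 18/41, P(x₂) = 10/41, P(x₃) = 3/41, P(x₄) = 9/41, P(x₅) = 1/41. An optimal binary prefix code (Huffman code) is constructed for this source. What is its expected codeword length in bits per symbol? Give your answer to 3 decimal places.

Repeatedly combine the two least-probable nodes; the expected code length is the sum of the merged weights.
merge 1/41 + 3/41 → 4/41
merge 4/41 + 9/41 → 13/41
merge 10/41 + 13/41 → 23/41
merge 18/41 + 23/41 → 1
L = 4/41 + 13/41 + 23/41 + 1 = 81/41 ≈ 1.976 bits/symbol.

1.976 bits/symbol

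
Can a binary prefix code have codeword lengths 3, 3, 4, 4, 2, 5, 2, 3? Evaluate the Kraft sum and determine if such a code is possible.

With common denominator 2^5 = 32: Σ 2^(−ℓᵢ) = 4/32 + 4/32 + 2/32 + 2/32 + 8/32 + 1/32 + 8/32 + 4/32 = 33/32 = 1.03125.
Kraft's inequality requires Σ ≤ 1; here Σ = 1.03125 > 1, so no such prefix code exists.

1.03125; no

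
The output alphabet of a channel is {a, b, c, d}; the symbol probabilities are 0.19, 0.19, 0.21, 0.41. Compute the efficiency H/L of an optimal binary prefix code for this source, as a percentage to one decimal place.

Entropy H = −Σ p log₂ p ≈ 1.9107 bits.
Huffman merges: 19/100+19/100→19/50; 21/100+19/50→59/100; 41/100+59/100→1. L = 197/100 ≈ 1.9700.
Efficiency = H/L = 1.9107/1.9700 = 97.0%.

97.0%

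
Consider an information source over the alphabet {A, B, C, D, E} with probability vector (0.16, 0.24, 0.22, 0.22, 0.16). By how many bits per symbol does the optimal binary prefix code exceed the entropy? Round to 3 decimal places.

Entropy H = −Σ p log₂ p ≈ 2.3013 bits.
Huffman merges: 4/25+4/25→8/25; 11/50+11/50→11/25; 6/25+8/25→14/25; 11/25+14/25→1. L = 58/25 ≈ 2.3200.
L − H = 2.3200 − 2.3013 = 0.019 bits.

0.019 bits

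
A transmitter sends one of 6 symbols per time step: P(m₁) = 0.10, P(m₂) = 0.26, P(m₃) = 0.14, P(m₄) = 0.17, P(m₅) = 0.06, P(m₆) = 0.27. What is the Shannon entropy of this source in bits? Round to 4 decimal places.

2.4227 bits

H = −Σ pᵢ log₂ pᵢ.
−0.10·log₂(0.10) = 0.3322
−0.26·log₂(0.26) = 0.5053
−0.14·log₂(0.14) = 0.3971
−0.17·log₂(0.17) = 0.4346
−0.06·log₂(0.06) = 0.2435
−0.27·log₂(0.27) = 0.5100
Sum ≈ 2.4227 → 2.4227 bits.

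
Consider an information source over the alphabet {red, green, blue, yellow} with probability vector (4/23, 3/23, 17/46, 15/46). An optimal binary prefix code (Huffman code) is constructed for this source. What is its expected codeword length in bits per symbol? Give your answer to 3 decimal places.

Repeatedly combine the two least-probable nodes; the expected code length is the sum of the merged weights.
merge 3/23 + 4/23 → 7/23
merge 7/23 + 15/46 → 29/46
merge 17/46 + 29/46 → 1
L = 7/23 + 29/46 + 1 = 89/46 ≈ 1.935 bits/symbol.

1.935 bits/symbol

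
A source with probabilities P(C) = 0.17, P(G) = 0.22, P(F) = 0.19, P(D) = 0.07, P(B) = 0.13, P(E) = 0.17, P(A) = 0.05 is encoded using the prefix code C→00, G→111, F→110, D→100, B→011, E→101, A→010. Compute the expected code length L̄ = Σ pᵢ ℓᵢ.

2.83 bits/symbol

L̄ = Σ pᵢ·ℓᵢ = 0.17·2 + 0.22·3 + 0.19·3 + 0.07·3 + 0.13·3 + 0.17·3 + 0.05·3 = 2.83 bits/symbol.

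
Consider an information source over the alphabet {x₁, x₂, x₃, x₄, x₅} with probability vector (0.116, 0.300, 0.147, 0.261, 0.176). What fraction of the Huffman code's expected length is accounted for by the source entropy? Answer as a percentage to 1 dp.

Entropy H = −Σ p log₂ p ≈ 2.2351 bits.
Huffman merges: 29/250+147/1000→263/1000; 22/125+261/1000→437/1000; 263/1000+3/10→563/1000; 437/1000+563/1000→1. L = 2263/1000 ≈ 2.2630.
Efficiency = H/L = 2.2351/2.2630 = 98.8%.

98.8%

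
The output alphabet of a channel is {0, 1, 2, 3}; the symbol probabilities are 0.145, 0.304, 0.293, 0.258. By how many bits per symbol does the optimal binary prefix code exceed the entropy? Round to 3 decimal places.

0.051 bits

Entropy H = −Σ p log₂ p ≈ 1.9494 bits.
Huffman merges: 29/200+129/500→403/1000; 293/1000+38/125→597/1000; 403/1000+597/1000→1. L = 2 ≈ 2.0000.
L − H = 2.0000 − 1.9494 = 0.051 bits.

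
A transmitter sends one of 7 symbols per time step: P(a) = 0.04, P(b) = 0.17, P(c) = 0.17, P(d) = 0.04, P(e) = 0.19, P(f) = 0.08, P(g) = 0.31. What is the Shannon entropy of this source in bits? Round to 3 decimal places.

H = −Σ pᵢ log₂ pᵢ.
−0.04·log₂(0.04) = 0.1858
−0.17·log₂(0.17) = 0.4346
−0.17·log₂(0.17) = 0.4346
−0.04·log₂(0.04) = 0.1858
−0.19·log₂(0.19) = 0.4552
−0.08·log₂(0.08) = 0.2915
−0.31·log₂(0.31) = 0.5238
Sum ≈ 2.5112 → 2.511 bits.

2.511 bits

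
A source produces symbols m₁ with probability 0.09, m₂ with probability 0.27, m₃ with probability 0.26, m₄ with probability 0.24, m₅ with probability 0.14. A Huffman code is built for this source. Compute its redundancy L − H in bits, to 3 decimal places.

Entropy H = −Σ p log₂ p ≈ 2.2192 bits.
Huffman merges: 9/100+7/50→23/100; 23/100+6/25→47/100; 13/50+27/100→53/100; 47/100+53/100→1. L = 223/100 ≈ 2.2300.
L − H = 2.2300 − 2.2192 = 0.011 bits.

0.011 bits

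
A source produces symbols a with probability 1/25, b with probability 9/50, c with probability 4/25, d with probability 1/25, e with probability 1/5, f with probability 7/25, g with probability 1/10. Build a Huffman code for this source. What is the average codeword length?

Repeatedly combine the two least-probable nodes; the expected code length is the sum of the merged weights.
merge 1/25 + 1/25 → 2/25
merge 2/25 + 1/10 → 9/50
merge 4/25 + 9/50 → 17/50
merge 9/50 + 1/5 → 19/50
merge 7/25 + 17/50 → 31/50
merge 19/50 + 31/50 → 1
L = 2/25 + 9/50 + 17/50 + 19/50 + 31/50 + 1 = 13/5 = 2.6 bits/symbol.

2.6 bits/symbol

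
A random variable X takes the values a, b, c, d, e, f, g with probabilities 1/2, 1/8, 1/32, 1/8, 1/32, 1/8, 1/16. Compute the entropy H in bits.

Each probability is a power of 1/2, so log₂(1/p) is an integer.
H = Σ p·log₂(1/p) = 1/2·1 + 1/8·3 + 1/32·5 + 1/8·3 + 1/32·5 + 1/8·3 + 1/16·4 = 2.1875 bits.

2.1875 bits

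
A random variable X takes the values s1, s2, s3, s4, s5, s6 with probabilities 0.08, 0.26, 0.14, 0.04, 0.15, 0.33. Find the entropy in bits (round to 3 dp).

2.318 bits

H = −Σ pᵢ log₂ pᵢ.
−0.08·log₂(0.08) = 0.2915
−0.26·log₂(0.26) = 0.5053
−0.14·log₂(0.14) = 0.3971
−0.04·log₂(0.04) = 0.1858
−0.15·log₂(0.15) = 0.4105
−0.33·log₂(0.33) = 0.5278
Sum ≈ 2.3180 → 2.318 bits.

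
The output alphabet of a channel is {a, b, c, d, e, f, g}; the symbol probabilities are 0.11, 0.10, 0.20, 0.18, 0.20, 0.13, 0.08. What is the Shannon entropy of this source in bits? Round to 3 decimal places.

2.731 bits

H = −Σ pᵢ log₂ pᵢ.
−0.11·log₂(0.11) = 0.3503
−0.10·log₂(0.10) = 0.3322
−0.20·log₂(0.20) = 0.4644
−0.18·log₂(0.18) = 0.4453
−0.20·log₂(0.20) = 0.4644
−0.13·log₂(0.13) = 0.3826
−0.08·log₂(0.08) = 0.2915
Sum ≈ 2.7307 → 2.731 bits.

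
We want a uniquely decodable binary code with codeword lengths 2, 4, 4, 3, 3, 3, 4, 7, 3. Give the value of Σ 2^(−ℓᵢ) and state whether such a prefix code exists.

With common denominator 2^7 = 128: Σ 2^(−ℓᵢ) = 32/128 + 8/128 + 8/128 + 16/128 + 16/128 + 16/128 + 8/128 + 1/128 + 16/128 = 121/128 = 0.9453125.
Kraft's inequality requires Σ ≤ 1; here Σ = 0.9453125 ≤ 1, so such a prefix code exists.

0.9453125; yes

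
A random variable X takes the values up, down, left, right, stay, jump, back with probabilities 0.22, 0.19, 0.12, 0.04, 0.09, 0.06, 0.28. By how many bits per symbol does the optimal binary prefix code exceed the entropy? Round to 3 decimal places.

Entropy H = −Σ p log₂ p ≈ 2.5590 bits.
Huffman merges: 1/25+3/50→1/10; 9/100+1/10→19/100; 3/25+19/100→31/100; 19/100+11/50→41/100; 7/25+31/100→59/100; 41/100+59/100→1. L = 13/5 ≈ 2.6000.
L − H = 2.6000 − 2.5590 = 0.041 bits.

0.041 bits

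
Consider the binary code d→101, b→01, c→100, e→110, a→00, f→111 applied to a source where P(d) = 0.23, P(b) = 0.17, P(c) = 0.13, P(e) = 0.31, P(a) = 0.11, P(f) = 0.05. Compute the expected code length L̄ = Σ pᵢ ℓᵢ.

2.72 bits/symbol

L̄ = Σ pᵢ·ℓᵢ = 0.23·3 + 0.17·2 + 0.13·3 + 0.31·3 + 0.11·2 + 0.05·3 = 2.72 bits/symbol.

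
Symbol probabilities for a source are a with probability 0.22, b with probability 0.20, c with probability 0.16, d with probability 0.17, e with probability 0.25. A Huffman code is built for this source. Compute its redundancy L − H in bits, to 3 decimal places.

0.027 bits

Entropy H = −Σ p log₂ p ≈ 2.3026 bits.
Huffman merges: 4/25+17/100→33/100; 1/5+11/50→21/50; 1/4+33/100→29/50; 21/50+29/50→1. L = 233/100 ≈ 2.3300.
L − H = 2.3300 − 2.3026 = 0.027 bits.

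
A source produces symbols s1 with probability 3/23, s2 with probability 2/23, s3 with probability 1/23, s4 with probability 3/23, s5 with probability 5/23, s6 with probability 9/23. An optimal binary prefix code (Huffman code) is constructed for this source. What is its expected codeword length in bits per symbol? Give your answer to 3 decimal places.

Repeatedly combine the two least-probable nodes; the expected code length is the sum of the merged weights.
merge 1/23 + 2/23 → 3/23
merge 3/23 + 3/23 → 6/23
merge 3/23 + 5/23 → 8/23
merge 6/23 + 8/23 → 14/23
merge 9/23 + 14/23 → 1
L = 3/23 + 6/23 + 8/23 + 14/23 + 1 = 54/23 ≈ 2.348 bits/symbol.

2.348 bits/symbol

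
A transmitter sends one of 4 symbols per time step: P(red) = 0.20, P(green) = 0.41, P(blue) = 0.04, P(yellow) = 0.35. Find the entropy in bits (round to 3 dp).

H = −Σ pᵢ log₂ pᵢ.
−0.20·log₂(0.20) = 0.4644
−0.41·log₂(0.41) = 0.5274
−0.04·log₂(0.04) = 0.1858
−0.35·log₂(0.35) = 0.5301
Sum ≈ 1.7076 → 1.708 bits.

1.708 bits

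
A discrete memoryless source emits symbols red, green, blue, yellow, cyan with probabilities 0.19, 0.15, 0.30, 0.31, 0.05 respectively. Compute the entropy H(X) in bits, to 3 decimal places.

2.127 bits

H = −Σ pᵢ log₂ pᵢ.
−0.19·log₂(0.19) = 0.4552
−0.15·log₂(0.15) = 0.4105
−0.30·log₂(0.30) = 0.5211
−0.31·log₂(0.31) = 0.5238
−0.05·log₂(0.05) = 0.2161
Sum ≈ 2.1268 → 2.127 bits.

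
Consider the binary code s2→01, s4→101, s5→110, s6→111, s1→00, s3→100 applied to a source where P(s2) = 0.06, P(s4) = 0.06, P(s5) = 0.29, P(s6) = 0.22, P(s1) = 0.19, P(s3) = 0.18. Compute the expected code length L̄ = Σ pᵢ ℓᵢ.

L̄ = Σ pᵢ·ℓᵢ = 0.06·2 + 0.06·3 + 0.29·3 + 0.22·3 + 0.19·2 + 0.18·3 = 2.75 bits/symbol.

2.75 bits/symbol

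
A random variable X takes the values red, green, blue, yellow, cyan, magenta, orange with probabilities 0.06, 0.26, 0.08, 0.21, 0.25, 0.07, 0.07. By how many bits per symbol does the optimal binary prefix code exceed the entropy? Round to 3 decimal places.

0.010 bits

Entropy H = −Σ p log₂ p ≈ 2.5503 bits.
Huffman merges: 3/50+7/100→13/100; 7/100+2/25→3/20; 13/100+3/20→7/25; 21/100+1/4→23/50; 13/50+7/25→27/50; 23/50+27/50→1. L = 64/25 ≈ 2.5600.
L − H = 2.5600 − 2.5503 = 0.010 bits.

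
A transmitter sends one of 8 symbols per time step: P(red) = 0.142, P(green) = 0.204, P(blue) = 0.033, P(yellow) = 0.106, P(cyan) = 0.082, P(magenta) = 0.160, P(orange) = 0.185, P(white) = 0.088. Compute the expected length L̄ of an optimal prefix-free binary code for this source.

Repeatedly combine the two least-probable nodes; the expected code length is the sum of the merged weights.
merge 33/1000 + 41/500 → 23/200
merge 11/125 + 53/500 → 97/500
merge 23/200 + 71/500 → 257/1000
merge 4/25 + 37/200 → 69/200
merge 97/500 + 51/250 → 199/500
merge 257/1000 + 69/200 → 301/500
merge 199/500 + 301/500 → 1
L = 23/200 + 97/500 + 257/1000 + 69/200 + 199/500 + 301/500 + 1 = 2911/1000 = 2.911 bits/symbol.

2.911 bits/symbol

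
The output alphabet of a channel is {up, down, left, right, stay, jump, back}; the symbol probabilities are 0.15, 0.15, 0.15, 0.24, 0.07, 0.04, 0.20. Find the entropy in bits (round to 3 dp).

2.644 bits

H = −Σ pᵢ log₂ pᵢ.
−0.15·log₂(0.15) = 0.4105
−0.15·log₂(0.15) = 0.4105
−0.15·log₂(0.15) = 0.4105
−0.24·log₂(0.24) = 0.4941
−0.07·log₂(0.07) = 0.2686
−0.04·log₂(0.04) = 0.1858
−0.20·log₂(0.20) = 0.4644
Sum ≈ 2.6445 → 2.644 bits.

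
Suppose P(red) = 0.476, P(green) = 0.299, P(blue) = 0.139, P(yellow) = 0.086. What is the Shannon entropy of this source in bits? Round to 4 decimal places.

H = −Σ pᵢ log₂ pᵢ.
−0.476·log₂(0.476) = 0.5098
−0.299·log₂(0.299) = 0.5208
−0.139·log₂(0.139) = 0.3957
−0.086·log₂(0.086) = 0.3044
Sum ≈ 1.7307 → 1.7307 bits.

1.7307 bits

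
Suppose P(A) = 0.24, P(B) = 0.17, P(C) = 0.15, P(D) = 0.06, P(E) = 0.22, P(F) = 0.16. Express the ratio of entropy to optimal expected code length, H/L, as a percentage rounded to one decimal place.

Entropy H = −Σ p log₂ p ≈ 2.4864 bits.
Huffman merges: 3/50+3/20→21/100; 4/25+17/100→33/100; 21/100+11/50→43/100; 6/25+33/100→57/100; 43/100+57/100→1. L = 127/50 ≈ 2.5400.
Efficiency = H/L = 2.4864/2.5400 = 97.9%.

97.9%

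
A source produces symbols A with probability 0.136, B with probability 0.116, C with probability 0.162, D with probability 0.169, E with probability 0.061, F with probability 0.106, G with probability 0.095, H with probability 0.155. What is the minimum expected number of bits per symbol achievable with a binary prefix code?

Repeatedly combine the two least-probable nodes; the expected code length is the sum of the merged weights.
merge 61/1000 + 19/200 → 39/250
merge 53/500 + 29/250 → 111/500
merge 17/125 + 31/200 → 291/1000
merge 39/250 + 81/500 → 159/500
merge 169/1000 + 111/500 → 391/1000
merge 291/1000 + 159/500 → 609/1000
merge 391/1000 + 609/1000 → 1
L = 39/250 + 111/500 + 291/1000 + 159/500 + 391/1000 + 609/1000 + 1 = 2987/1000 = 2.987 bits/symbol.

2.987 bits/symbol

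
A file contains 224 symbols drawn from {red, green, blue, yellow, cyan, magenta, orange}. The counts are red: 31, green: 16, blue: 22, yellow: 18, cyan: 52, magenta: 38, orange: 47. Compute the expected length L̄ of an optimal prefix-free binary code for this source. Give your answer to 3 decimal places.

Probabilities are the counts divided by 224.
Repeatedly combine the two least-probable nodes; the expected code length is the sum of the merged weights.
merge 1/14 + 9/112 → 17/112
merge 11/112 + 31/224 → 53/224
merge 17/112 + 19/112 → 9/28
merge 47/224 + 13/56 → 99/224
merge 53/224 + 9/28 → 125/224
merge 99/224 + 125/224 → 1
L = 17/112 + 53/224 + 9/28 + 99/224 + 125/224 + 1 = 607/224 ≈ 2.710 bits/symbol.

2.710 bits/symbol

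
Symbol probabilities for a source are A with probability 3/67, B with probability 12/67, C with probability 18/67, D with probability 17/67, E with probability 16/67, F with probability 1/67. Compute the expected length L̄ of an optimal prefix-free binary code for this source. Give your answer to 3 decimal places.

Repeatedly combine the two least-probable nodes; the expected code length is the sum of the merged weights.
merge 1/67 + 3/67 → 4/67
merge 4/67 + 12/67 → 16/67
merge 16/67 + 16/67 → 32/67
merge 17/67 + 18/67 → 35/67
merge 32/67 + 35/67 → 1
L = 4/67 + 16/67 + 32/67 + 35/67 + 1 = 154/67 ≈ 2.299 bits/symbol.

2.299 bits/symbol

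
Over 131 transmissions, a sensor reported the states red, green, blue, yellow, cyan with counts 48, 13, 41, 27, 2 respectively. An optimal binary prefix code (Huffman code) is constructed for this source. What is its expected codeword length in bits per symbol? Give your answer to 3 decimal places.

Probabilities are the counts divided by 131.
Repeatedly combine the two least-probable nodes; the expected code length is the sum of the merged weights.
merge 2/131 + 13/131 → 15/131
merge 15/131 + 27/131 → 42/131
merge 41/131 + 42/131 → 83/131
merge 48/131 + 83/131 → 1
L = 15/131 + 42/131 + 83/131 + 1 = 271/131 ≈ 2.069 bits/symbol.

2.069 bits/symbol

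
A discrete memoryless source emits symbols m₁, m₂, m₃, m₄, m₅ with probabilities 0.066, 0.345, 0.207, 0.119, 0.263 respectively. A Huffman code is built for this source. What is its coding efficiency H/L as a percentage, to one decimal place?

97.5%

Entropy H = −Σ p log₂ p ≈ 2.1311 bits.
Huffman merges: 33/500+119/1000→37/200; 37/200+207/1000→49/125; 263/1000+69/200→76/125; 49/125+76/125→1. L = 437/200 ≈ 2.1850.
Efficiency = H/L = 2.1311/2.1850 = 97.5%.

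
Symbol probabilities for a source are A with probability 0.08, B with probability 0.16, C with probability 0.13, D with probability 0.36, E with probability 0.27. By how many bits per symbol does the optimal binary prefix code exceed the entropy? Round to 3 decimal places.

Entropy H = −Σ p log₂ p ≈ 2.1378 bits.
Huffman merges: 2/25+13/100→21/100; 4/25+21/100→37/100; 27/100+9/25→63/100; 37/100+63/100→1. L = 221/100 ≈ 2.2100.
L − H = 2.2100 − 2.1378 = 0.072 bits.

0.072 bits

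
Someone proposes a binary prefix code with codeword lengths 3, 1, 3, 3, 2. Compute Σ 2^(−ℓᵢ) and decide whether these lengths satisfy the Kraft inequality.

With common denominator 2^3 = 8: Σ 2^(−ℓᵢ) = 1/8 + 4/8 + 1/8 + 1/8 + 2/8 = 9/8 = 1.125.
Kraft's inequality requires Σ ≤ 1; here Σ = 1.125 > 1, so no such prefix code exists.

1.125; no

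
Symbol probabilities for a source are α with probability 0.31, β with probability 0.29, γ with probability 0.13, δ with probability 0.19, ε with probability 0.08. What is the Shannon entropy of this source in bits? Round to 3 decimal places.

2.171 bits

H = −Σ pᵢ log₂ pᵢ.
−0.31·log₂(0.31) = 0.5238
−0.29·log₂(0.29) = 0.5179
−0.13·log₂(0.13) = 0.3826
−0.19·log₂(0.19) = 0.4552
−0.08·log₂(0.08) = 0.2915
Sum ≈ 2.1711 → 2.171 bits.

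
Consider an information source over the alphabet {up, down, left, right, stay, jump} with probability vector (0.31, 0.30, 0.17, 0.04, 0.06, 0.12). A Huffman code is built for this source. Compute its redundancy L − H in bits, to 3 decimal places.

0.044 bits

Entropy H = −Σ p log₂ p ≈ 2.2758 bits.
Huffman merges: 1/25+3/50→1/10; 1/10+3/25→11/50; 17/100+11/50→39/100; 3/10+31/100→61/100; 39/100+61/100→1. L = 58/25 ≈ 2.3200.
L − H = 2.3200 − 2.2758 = 0.044 bits.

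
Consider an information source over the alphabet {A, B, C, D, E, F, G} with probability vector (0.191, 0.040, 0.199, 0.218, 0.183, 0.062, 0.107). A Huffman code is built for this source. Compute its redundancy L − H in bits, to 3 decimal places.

Entropy H = −Σ p log₂ p ≈ 2.6266 bits.
Huffman merges: 1/25+31/500→51/500; 51/500+107/1000→209/1000; 183/1000+191/1000→187/500; 199/1000+209/1000→51/125; 109/500+187/500→74/125; 51/125+74/125→1. L = 537/200 ≈ 2.6850.
L − H = 2.6850 − 2.6266 = 0.058 bits.

0.058 bits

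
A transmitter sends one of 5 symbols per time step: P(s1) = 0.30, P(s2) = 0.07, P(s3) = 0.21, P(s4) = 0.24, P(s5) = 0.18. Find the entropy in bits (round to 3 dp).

H = −Σ pᵢ log₂ pᵢ.
−0.30·log₂(0.30) = 0.5211
−0.07·log₂(0.07) = 0.2686
−0.21·log₂(0.21) = 0.4728
−0.24·log₂(0.24) = 0.4941
−0.18·log₂(0.18) = 0.4453
Sum ≈ 2.2019 → 2.202 bits.

2.202 bits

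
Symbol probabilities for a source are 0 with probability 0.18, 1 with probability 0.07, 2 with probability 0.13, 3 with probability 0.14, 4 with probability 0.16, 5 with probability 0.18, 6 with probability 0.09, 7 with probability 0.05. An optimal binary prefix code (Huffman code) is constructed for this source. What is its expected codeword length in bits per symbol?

2.94 bits/symbol

Repeatedly combine the two least-probable nodes; the expected code length is the sum of the merged weights.
merge 1/20 + 7/100 → 3/25
merge 9/100 + 3/25 → 21/100
merge 13/100 + 7/50 → 27/100
merge 4/25 + 9/50 → 17/50
merge 9/50 + 21/100 → 39/100
merge 27/100 + 17/50 → 61/100
merge 39/100 + 61/100 → 1
L = 3/25 + 21/100 + 27/100 + 17/50 + 39/100 + 61/100 + 1 = 147/50 = 2.94 bits/symbol.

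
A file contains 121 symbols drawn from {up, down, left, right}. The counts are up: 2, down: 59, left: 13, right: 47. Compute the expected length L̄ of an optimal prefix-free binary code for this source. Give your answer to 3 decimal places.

Probabilities are the counts divided by 121.
Repeatedly combine the two least-probable nodes; the expected code length is the sum of the merged weights.
merge 2/121 + 13/121 → 15/121
merge 15/121 + 47/121 → 62/121
merge 59/121 + 62/121 → 1
L = 15/121 + 62/121 + 1 = 18/11 ≈ 1.636 bits/symbol.

1.636 bits/symbol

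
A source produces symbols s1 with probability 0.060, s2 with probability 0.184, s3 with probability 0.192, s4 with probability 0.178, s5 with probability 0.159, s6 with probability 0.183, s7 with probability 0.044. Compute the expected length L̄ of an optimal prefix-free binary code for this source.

2.728 bits/symbol

Repeatedly combine the two least-probable nodes; the expected code length is the sum of the merged weights.
merge 11/250 + 3/50 → 13/125
merge 13/125 + 159/1000 → 263/1000
merge 89/500 + 183/1000 → 361/1000
merge 23/125 + 24/125 → 47/125
merge 263/1000 + 361/1000 → 78/125
merge 47/125 + 78/125 → 1
L = 13/125 + 263/1000 + 361/1000 + 47/125 + 78/125 + 1 = 341/125 = 2.728 bits/symbol.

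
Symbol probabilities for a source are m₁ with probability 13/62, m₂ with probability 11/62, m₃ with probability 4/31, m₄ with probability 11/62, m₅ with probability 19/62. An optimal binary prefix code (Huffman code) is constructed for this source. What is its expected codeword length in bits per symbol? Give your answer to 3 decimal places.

2.306 bits/symbol

Repeatedly combine the two least-probable nodes; the expected code length is the sum of the merged weights.
merge 4/31 + 11/62 → 19/62
merge 11/62 + 13/62 → 12/31
merge 19/62 + 19/62 → 19/31
merge 12/31 + 19/31 → 1
L = 19/62 + 12/31 + 19/31 + 1 = 143/62 ≈ 2.306 bits/symbol.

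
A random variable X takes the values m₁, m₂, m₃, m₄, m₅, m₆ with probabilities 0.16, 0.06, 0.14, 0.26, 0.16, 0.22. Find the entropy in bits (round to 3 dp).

2.473 bits

H = −Σ pᵢ log₂ pᵢ.
−0.16·log₂(0.16) = 0.4230
−0.06·log₂(0.06) = 0.2435
−0.14·log₂(0.14) = 0.3971
−0.26·log₂(0.26) = 0.5053
−0.16·log₂(0.16) = 0.4230
−0.22·log₂(0.22) = 0.4806
Sum ≈ 2.4725 → 2.473 bits.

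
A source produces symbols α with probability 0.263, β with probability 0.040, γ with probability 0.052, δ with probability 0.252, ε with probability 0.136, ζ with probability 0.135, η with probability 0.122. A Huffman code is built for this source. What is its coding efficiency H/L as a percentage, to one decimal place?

99.6%

Entropy H = −Σ p log₂ p ≈ 2.5672 bits.
Huffman merges: 1/25+13/250→23/250; 23/250+61/500→107/500; 27/200+17/125→271/1000; 107/500+63/250→233/500; 263/1000+271/1000→267/500; 233/500+267/500→1. L = 2577/1000 ≈ 2.5770.
Efficiency = H/L = 2.5672/2.5770 = 99.6%.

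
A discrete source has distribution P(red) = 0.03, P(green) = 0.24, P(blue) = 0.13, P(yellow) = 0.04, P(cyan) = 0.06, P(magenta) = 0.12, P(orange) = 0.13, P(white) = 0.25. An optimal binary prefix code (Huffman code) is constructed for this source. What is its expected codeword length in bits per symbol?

2.71 bits/symbol

Repeatedly combine the two least-probable nodes; the expected code length is the sum of the merged weights.
merge 3/100 + 1/25 → 7/100
merge 3/50 + 7/100 → 13/100
merge 3/25 + 13/100 → 1/4
merge 13/100 + 13/100 → 13/50
merge 6/25 + 1/4 → 49/100
merge 1/4 + 13/50 → 51/100
merge 49/100 + 51/100 → 1
L = 7/100 + 13/100 + 1/4 + 13/50 + 49/100 + 51/100 + 1 = 271/100 = 2.71 bits/symbol.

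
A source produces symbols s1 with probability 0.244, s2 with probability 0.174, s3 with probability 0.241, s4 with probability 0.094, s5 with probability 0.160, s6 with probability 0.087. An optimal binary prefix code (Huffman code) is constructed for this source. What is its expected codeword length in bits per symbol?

2.515 bits/symbol

Repeatedly combine the two least-probable nodes; the expected code length is the sum of the merged weights.
merge 87/1000 + 47/500 → 181/1000
merge 4/25 + 87/500 → 167/500
merge 181/1000 + 241/1000 → 211/500
merge 61/250 + 167/500 → 289/500
merge 211/500 + 289/500 → 1
L = 181/1000 + 167/500 + 211/500 + 289/500 + 1 = 503/200 = 2.515 bits/symbol.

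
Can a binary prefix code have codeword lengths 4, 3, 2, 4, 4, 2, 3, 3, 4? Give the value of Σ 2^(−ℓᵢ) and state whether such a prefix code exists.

1.125; no

With common denominator 2^4 = 16: Σ 2^(−ℓᵢ) = 1/16 + 2/16 + 4/16 + 1/16 + 1/16 + 4/16 + 2/16 + 2/16 + 1/16 = 18/16 = 1.125.
Kraft's inequality requires Σ ≤ 1; here Σ = 1.125 > 1, so no such prefix code exists.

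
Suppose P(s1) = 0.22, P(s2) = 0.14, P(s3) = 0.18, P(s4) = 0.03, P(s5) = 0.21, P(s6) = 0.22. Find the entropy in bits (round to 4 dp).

H = −Σ pᵢ log₂ pᵢ.
−0.22·log₂(0.22) = 0.4806
−0.14·log₂(0.14) = 0.3971
−0.18·log₂(0.18) = 0.4453
−0.03·log₂(0.03) = 0.1518
−0.21·log₂(0.21) = 0.4728
−0.22·log₂(0.22) = 0.4806
Sum ≈ 2.4282 → 2.4282 bits.

2.4282 bits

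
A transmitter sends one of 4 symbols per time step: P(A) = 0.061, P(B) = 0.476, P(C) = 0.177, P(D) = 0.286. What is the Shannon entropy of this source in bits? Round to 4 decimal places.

H = −Σ pᵢ log₂ pᵢ.
−0.061·log₂(0.061) = 0.2461
−0.476·log₂(0.476) = 0.5098
−0.177·log₂(0.177) = 0.4422
−0.286·log₂(0.286) = 0.5165
Sum ≈ 1.7146 → 1.7146 bits.

1.7146 bits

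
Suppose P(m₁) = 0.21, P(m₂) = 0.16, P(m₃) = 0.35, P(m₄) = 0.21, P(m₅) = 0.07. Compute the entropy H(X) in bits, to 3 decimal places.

2.167 bits

H = −Σ pᵢ log₂ pᵢ.
−0.21·log₂(0.21) = 0.4728
−0.16·log₂(0.16) = 0.4230
−0.35·log₂(0.35) = 0.5301
−0.21·log₂(0.21) = 0.4728
−0.07·log₂(0.07) = 0.2686
Sum ≈ 2.1673 → 2.167 bits.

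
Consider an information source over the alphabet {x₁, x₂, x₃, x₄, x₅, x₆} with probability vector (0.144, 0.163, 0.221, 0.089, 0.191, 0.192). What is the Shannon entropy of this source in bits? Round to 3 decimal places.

2.534 bits

H = −Σ pᵢ log₂ pᵢ.
−0.144·log₂(0.144) = 0.4026
−0.163·log₂(0.163) = 0.4266
−0.221·log₂(0.221) = 0.4813
−0.089·log₂(0.089) = 0.3106
−0.191·log₂(0.191) = 0.4562
−0.192·log₂(0.192) = 0.4571
Sum ≈ 2.5344 → 2.534 bits.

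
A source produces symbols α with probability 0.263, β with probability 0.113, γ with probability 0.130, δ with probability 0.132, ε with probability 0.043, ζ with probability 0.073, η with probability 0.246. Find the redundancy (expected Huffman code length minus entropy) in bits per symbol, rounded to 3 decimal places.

Entropy H = −Σ p log₂ p ≈ 2.5991 bits.
Huffman merges: 43/1000+73/1000→29/250; 113/1000+29/250→229/1000; 13/100+33/250→131/500; 229/1000+123/500→19/40; 131/500+263/1000→21/40; 19/40+21/40→1. L = 2607/1000 ≈ 2.6070.
L − H = 2.6070 − 2.5991 = 0.008 bits.

0.008 bits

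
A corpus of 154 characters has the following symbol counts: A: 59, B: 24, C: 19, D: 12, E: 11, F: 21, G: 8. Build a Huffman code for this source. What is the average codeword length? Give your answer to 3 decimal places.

2.558 bits/symbol

Probabilities are the counts divided by 154.
Repeatedly combine the two least-probable nodes; the expected code length is the sum of the merged weights.
merge 4/77 + 1/14 → 19/154
merge 6/77 + 19/154 → 31/154
merge 19/154 + 3/22 → 20/77
merge 12/77 + 31/154 → 5/14
merge 20/77 + 5/14 → 95/154
merge 59/154 + 95/154 → 1
L = 19/154 + 31/154 + 20/77 + 5/14 + 95/154 + 1 = 197/77 ≈ 2.558 bits/symbol.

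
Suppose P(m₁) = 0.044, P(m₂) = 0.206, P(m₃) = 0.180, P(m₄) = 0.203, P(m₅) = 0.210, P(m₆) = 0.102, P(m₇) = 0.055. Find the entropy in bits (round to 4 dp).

2.6190 bits

H = −Σ pᵢ log₂ pᵢ.
−0.044·log₂(0.044) = 0.1983
−0.206·log₂(0.206) = 0.4695
−0.180·log₂(0.180) = 0.4453
−0.203·log₂(0.203) = 0.4670
−0.210·log₂(0.210) = 0.4728
−0.102·log₂(0.102) = 0.3359
−0.055·log₂(0.055) = 0.2301
Sum ≈ 2.6190 → 2.6190 bits.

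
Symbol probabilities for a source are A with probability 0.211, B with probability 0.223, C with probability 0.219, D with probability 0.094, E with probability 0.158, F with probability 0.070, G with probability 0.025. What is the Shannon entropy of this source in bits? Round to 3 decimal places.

2.579 bits

H = −Σ pᵢ log₂ pᵢ.
−0.211·log₂(0.211) = 0.4736
−0.223·log₂(0.223) = 0.4828
−0.219·log₂(0.219) = 0.4798
−0.094·log₂(0.094) = 0.3207
−0.158·log₂(0.158) = 0.4206
−0.070·log₂(0.070) = 0.2686
−0.025·log₂(0.025) = 0.1330
Sum ≈ 2.5791 → 2.579 bits.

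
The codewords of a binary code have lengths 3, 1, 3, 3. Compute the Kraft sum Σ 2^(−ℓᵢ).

0.875

With common denominator 2^3 = 8: Σ 2^(−ℓᵢ) = 1/8 + 4/8 + 1/8 + 1/8 = 7/8 = 0.875.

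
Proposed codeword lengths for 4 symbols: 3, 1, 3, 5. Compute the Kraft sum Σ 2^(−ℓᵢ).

0.78125

With common denominator 2^5 = 32: Σ 2^(−ℓᵢ) = 4/32 + 16/32 + 4/32 + 1/32 = 25/32 = 0.78125.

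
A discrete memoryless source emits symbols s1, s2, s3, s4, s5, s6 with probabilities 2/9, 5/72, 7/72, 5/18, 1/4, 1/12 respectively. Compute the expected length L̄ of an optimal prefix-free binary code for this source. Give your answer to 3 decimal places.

2.403 bits/symbol

Repeatedly combine the two least-probable nodes; the expected code length is the sum of the merged weights.
merge 5/72 + 1/12 → 11/72
merge 7/72 + 11/72 → 1/4
merge 2/9 + 1/4 → 17/36
merge 1/4 + 5/18 → 19/36
merge 17/36 + 19/36 → 1
L = 11/72 + 1/4 + 17/36 + 19/36 + 1 = 173/72 ≈ 2.403 bits/symbol.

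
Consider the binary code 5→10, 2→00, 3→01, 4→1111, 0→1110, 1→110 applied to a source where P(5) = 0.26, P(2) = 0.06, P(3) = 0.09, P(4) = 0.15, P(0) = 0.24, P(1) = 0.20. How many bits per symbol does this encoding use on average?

2.98 bits/symbol

L̄ = Σ pᵢ·ℓᵢ = 0.26·2 + 0.06·2 + 0.09·2 + 0.15·4 + 0.24·4 + 0.20·3 = 2.98 bits/symbol.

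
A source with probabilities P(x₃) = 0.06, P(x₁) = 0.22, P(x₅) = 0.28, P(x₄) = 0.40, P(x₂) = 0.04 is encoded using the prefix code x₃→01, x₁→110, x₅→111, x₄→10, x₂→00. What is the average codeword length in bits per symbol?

L̄ = Σ pᵢ·ℓᵢ = 0.06·2 + 0.22·3 + 0.28·3 + 0.40·2 + 0.04·2 = 2.5 bits/symbol.

2.5 bits/symbol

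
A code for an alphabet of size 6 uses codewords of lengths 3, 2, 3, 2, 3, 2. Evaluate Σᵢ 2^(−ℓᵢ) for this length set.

1.125

With common denominator 2^3 = 8: Σ 2^(−ℓᵢ) = 1/8 + 2/8 + 1/8 + 2/8 + 1/8 + 2/8 = 9/8 = 1.125.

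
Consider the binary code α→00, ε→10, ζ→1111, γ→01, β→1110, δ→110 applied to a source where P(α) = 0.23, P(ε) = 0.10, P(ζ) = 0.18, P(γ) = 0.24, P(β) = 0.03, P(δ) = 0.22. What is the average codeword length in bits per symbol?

2.64 bits/symbol

L̄ = Σ pᵢ·ℓᵢ = 0.23·2 + 0.10·2 + 0.18·4 + 0.24·2 + 0.03·4 + 0.22·3 = 2.64 bits/symbol.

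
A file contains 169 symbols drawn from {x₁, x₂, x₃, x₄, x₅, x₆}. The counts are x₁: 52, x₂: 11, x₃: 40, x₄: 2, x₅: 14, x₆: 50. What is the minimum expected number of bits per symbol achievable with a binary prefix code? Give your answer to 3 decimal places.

2.237 bits/symbol

Probabilities are the counts divided by 169.
Repeatedly combine the two least-probable nodes; the expected code length is the sum of the merged weights.
merge 2/169 + 11/169 → 1/13
merge 1/13 + 14/169 → 27/169
merge 27/169 + 40/169 → 67/169
merge 50/169 + 4/13 → 102/169
merge 67/169 + 102/169 → 1
L = 1/13 + 27/169 + 67/169 + 102/169 + 1 = 378/169 ≈ 2.237 bits/symbol.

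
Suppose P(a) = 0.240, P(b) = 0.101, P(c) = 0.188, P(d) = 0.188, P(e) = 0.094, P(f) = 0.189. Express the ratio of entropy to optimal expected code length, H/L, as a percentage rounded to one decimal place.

97.6%

Entropy H = −Σ p log₂ p ≈ 2.5097 bits.
Huffman merges: 47/500+101/1000→39/200; 47/250+47/250→47/125; 189/1000+39/200→48/125; 6/25+47/125→77/125; 48/125+77/125→1. L = 2571/1000 ≈ 2.5710.
Efficiency = H/L = 2.5097/2.5710 = 97.6%.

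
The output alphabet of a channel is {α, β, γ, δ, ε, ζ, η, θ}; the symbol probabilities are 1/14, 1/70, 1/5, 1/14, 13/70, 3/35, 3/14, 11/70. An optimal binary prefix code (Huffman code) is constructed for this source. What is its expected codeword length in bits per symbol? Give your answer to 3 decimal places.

Repeatedly combine the two least-probable nodes; the expected code length is the sum of the merged weights.
merge 1/70 + 1/14 → 3/35
merge 1/14 + 3/35 → 11/70
merge 3/35 + 11/70 → 17/70
merge 11/70 + 13/70 → 12/35
merge 1/5 + 3/14 → 29/70
merge 17/70 + 12/35 → 41/70
merge 29/70 + 41/70 → 1
L = 3/35 + 11/70 + 17/70 + 12/35 + 29/70 + 41/70 + 1 = 99/35 ≈ 2.829 bits/symbol.

2.829 bits/symbol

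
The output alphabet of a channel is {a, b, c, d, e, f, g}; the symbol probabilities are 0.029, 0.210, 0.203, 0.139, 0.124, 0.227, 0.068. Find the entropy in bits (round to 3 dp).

H = −Σ pᵢ log₂ pᵢ.
−0.029·log₂(0.029) = 0.1481
−0.210·log₂(0.210) = 0.4728
−0.203·log₂(0.203) = 0.4670
−0.139·log₂(0.139) = 0.3957
−0.124·log₂(0.124) = 0.3734
−0.227·log₂(0.227) = 0.4856
−0.068·log₂(0.068) = 0.2637
Sum ≈ 2.6064 → 2.606 bits.

2.606 bits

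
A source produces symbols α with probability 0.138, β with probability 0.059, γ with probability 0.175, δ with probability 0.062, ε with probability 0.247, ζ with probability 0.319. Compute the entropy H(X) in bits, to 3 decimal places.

H = −Σ pᵢ log₂ pᵢ.
−0.138·log₂(0.138) = 0.3943
−0.059·log₂(0.059) = 0.2409
−0.175·log₂(0.175) = 0.4401
−0.062·log₂(0.062) = 0.2487
−0.247·log₂(0.247) = 0.4983
−0.319·log₂(0.319) = 0.5258
Sum ≈ 2.3481 → 2.348 bits.

2.348 bits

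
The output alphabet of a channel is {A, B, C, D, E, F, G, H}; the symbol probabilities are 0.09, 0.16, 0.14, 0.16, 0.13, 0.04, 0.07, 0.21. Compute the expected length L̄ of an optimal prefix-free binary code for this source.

Repeatedly combine the two least-probable nodes; the expected code length is the sum of the merged weights.
merge 1/25 + 7/100 → 11/100
merge 9/100 + 11/100 → 1/5
merge 13/100 + 7/50 → 27/100
merge 4/25 + 4/25 → 8/25
merge 1/5 + 21/100 → 41/100
merge 27/100 + 8/25 → 59/100
merge 41/100 + 59/100 → 1
L = 11/100 + 1/5 + 27/100 + 8/25 + 41/100 + 59/100 + 1 = 29/10 = 2.9 bits/symbol.

2.9 bits/symbol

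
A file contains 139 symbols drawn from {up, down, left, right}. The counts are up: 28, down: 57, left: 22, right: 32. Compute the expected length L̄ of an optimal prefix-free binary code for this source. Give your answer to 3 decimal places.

1.950 bits/symbol

Probabilities are the counts divided by 139.
Repeatedly combine the two least-probable nodes; the expected code length is the sum of the merged weights.
merge 22/139 + 28/139 → 50/139
merge 32/139 + 50/139 → 82/139
merge 57/139 + 82/139 → 1
L = 50/139 + 82/139 + 1 = 271/139 ≈ 1.950 bits/symbol.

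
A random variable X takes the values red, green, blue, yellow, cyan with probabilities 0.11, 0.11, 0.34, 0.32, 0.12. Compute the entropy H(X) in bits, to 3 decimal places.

H = −Σ pᵢ log₂ pᵢ.
−0.11·log₂(0.11) = 0.3503
−0.11·log₂(0.11) = 0.3503
−0.34·log₂(0.34) = 0.5292
−0.32·log₂(0.32) = 0.5260
−0.12·log₂(0.12) = 0.3671
Sum ≈ 2.1228 → 2.123 bits.

2.123 bits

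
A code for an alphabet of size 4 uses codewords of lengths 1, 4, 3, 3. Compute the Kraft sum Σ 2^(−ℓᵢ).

With common denominator 2^4 = 16: Σ 2^(−ℓᵢ) = 8/16 + 1/16 + 2/16 + 2/16 = 13/16 = 0.8125.

0.8125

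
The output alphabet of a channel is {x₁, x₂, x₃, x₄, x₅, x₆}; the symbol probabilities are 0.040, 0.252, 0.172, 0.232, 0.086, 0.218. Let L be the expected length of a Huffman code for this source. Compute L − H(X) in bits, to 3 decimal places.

Entropy H = −Σ p log₂ p ≈ 2.3961 bits.
Huffman merges: 1/25+43/500→63/500; 63/500+43/250→149/500; 109/500+29/125→9/20; 63/250+149/500→11/20; 9/20+11/20→1. L = 303/125 ≈ 2.4240.
L − H = 2.4240 − 2.3961 = 0.028 bits.

0.028 bits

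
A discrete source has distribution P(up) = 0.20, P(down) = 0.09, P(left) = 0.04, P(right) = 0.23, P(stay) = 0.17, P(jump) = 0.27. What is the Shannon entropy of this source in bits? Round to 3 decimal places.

H = −Σ pᵢ log₂ pᵢ.
−0.20·log₂(0.20) = 0.4644
−0.09·log₂(0.09) = 0.3127
−0.04·log₂(0.04) = 0.1858
−0.23·log₂(0.23) = 0.4877
−0.17·log₂(0.17) = 0.4346
−0.27·log₂(0.27) = 0.5100
Sum ≈ 2.3951 → 2.395 bits.

2.395 bits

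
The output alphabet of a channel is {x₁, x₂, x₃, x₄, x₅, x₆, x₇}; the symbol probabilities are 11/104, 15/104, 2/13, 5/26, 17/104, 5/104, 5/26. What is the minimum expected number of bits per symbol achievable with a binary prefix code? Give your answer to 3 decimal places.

Repeatedly combine the two least-probable nodes; the expected code length is the sum of the merged weights.
merge 5/104 + 11/104 → 2/13
merge 15/104 + 2/13 → 31/104
merge 2/13 + 17/104 → 33/104
merge 5/26 + 5/26 → 5/13
merge 31/104 + 33/104 → 8/13
merge 5/13 + 8/13 → 1
L = 2/13 + 31/104 + 33/104 + 5/13 + 8/13 + 1 = 36/13 ≈ 2.769 bits/symbol.

2.769 bits/symbol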